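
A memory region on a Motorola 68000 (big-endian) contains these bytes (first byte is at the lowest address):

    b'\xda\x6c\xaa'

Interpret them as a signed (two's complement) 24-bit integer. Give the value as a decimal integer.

-2462550

Big-endian: lowest address holds the most-significant byte.
The bytes are already most-significant first: 0xDA6CAA.
Top bit is set, so as a signed 24-bit value this is 0xDA6CAA − 2^24 = -2462550.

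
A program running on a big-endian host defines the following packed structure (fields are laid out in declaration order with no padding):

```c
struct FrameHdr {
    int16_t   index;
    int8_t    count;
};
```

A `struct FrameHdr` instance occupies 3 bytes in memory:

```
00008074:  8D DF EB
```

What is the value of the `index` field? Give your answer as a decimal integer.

`index` is the first field, at byte offset 0, occupying 2 bytes.
Bytes at offsets 0..1: 8D DF.
Big-endian stores the most-significant byte at the lowest address.
The bytes are already most-significant first: 0x8DDF.
Top bit is set, so as a signed 16-bit value this is 0x8DDF − 2^16 = -29217.

-29217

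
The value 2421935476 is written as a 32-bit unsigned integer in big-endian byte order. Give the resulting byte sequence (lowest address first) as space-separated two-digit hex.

90 5B CD 74

2421935476 in hexadecimal, padded to 32 bits, is 0x905BCD74.
Split into bytes (most-significant first): 90 5B CD 74.
Big-endian stores the most-significant byte at the lowest address.
So the memory order matches the most-significant-first order: 90 5B CD 74.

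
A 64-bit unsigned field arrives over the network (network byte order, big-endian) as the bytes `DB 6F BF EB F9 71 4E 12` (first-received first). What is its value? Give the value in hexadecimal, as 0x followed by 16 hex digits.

Big-endian stores the most-significant byte at the lowest address.
The bytes are already most-significant first: 0xDB6FBFEBF9714E12.

0xDB6FBFEBF9714E12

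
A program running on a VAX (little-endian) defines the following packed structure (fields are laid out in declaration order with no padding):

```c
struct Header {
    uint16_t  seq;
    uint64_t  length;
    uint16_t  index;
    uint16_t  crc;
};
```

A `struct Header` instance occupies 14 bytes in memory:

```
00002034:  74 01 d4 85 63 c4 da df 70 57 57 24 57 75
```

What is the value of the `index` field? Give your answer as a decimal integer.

`index` follows `seq` (2 B), `length` (8 B), so it starts at offset 2 + 8 = 10 and occupies 2 bytes.
Bytes at offsets 10..11: 57 24.
Little-endian: lowest address holds the least-significant byte.
Reassemble most-significant byte first: 24 57 → 0x2457.
0x2457 = 9303.

9303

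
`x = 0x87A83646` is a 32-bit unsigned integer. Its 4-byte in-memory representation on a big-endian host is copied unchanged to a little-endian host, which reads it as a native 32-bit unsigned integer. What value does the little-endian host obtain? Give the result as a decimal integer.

Stored big-endian, the bytes at ascending addresses are 87 A8 36 46.
Read back as little-endian, the first byte is least significant, giving 0x4636A887.
0x4636A887 = 1177987207.

1177987207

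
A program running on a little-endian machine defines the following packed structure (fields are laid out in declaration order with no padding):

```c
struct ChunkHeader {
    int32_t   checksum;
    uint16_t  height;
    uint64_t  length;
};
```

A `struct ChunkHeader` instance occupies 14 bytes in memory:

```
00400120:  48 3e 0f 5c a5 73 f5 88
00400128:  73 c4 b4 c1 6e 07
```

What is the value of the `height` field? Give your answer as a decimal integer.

29605

`height` follows `checksum` (4 bytes), so it starts at byte offset 4 and occupies 2 bytes.
Bytes at offsets 4..5: A5 73.
Little-endian stores the least-significant byte at the lowest address.
Reassemble most-significant byte first: 73 A5 → 0x73A5.
0x73A5 = 29605.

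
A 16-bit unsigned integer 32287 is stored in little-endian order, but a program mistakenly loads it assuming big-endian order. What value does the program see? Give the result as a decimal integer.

32287 in 16-bit hexadecimal is 0x7E1F.
Stored little-endian, the bytes at ascending addresses are 1F 7E.
Read back as big-endian, the last byte is least significant, giving 0x1F7E.
0x1F7E = 8062.

8062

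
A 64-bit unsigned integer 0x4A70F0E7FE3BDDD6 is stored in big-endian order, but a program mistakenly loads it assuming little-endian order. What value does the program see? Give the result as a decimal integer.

15482597059968659530

Stored big-endian, the bytes at ascending addresses are 4A 70 F0 E7 FE 3B DD D6.
Read back as little-endian, the first byte is least significant, giving 0xD6DD3BFEE7F0704A.
0xD6DD3BFEE7F0704A = 15482597059968659530.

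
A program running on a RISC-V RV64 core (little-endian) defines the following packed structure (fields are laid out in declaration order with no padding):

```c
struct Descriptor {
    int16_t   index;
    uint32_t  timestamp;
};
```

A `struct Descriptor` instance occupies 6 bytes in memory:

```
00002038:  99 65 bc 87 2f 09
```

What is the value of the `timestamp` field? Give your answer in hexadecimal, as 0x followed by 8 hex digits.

0x092F87BC

`timestamp` follows `index` (2 bytes), so it starts at byte offset 2 and occupies 4 bytes.
Bytes at offsets 2..5: BC 87 2F 09.
Little-endian stores the least-significant byte at the lowest address.
Reassemble most-significant byte first: 09 2F 87 BC → 0x092F87BC.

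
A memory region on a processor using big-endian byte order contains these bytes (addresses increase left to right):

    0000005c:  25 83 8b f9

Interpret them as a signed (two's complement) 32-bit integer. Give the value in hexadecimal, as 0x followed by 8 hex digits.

Big-endian stores the most-significant byte at the lowest address.
The bytes are already most-significant first: 0x25838BF9.

0x25838BF9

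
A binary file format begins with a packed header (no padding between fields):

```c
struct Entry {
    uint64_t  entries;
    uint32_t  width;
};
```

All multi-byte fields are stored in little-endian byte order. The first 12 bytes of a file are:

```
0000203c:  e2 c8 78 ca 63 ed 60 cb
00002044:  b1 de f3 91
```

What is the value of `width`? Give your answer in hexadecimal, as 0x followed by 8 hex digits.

0x91F3DEB1

`width` follows `entries` (8 bytes), so it starts at byte offset 8 and occupies 4 bytes.
Bytes at offsets 8..11: B1 DE F3 91.
Little-endian: lowest address holds the least-significant byte.
Reassemble most-significant byte first: 91 F3 DE B1 → 0x91F3DEB1.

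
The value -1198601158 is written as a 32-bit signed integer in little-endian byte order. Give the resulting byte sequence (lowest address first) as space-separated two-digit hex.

3A CC 8E B8

Two's complement of -1198601158 in 32 bits: 1198601158 = 0x477133C6; invert → 0xB88ECC39; add 1 → 0xB88ECC3A.
Split into bytes (most-significant first): B8 8E CC 3A.
Little-endian: lowest address holds the least-significant byte.
So at ascending addresses the bytes are 3A CC 8E B8.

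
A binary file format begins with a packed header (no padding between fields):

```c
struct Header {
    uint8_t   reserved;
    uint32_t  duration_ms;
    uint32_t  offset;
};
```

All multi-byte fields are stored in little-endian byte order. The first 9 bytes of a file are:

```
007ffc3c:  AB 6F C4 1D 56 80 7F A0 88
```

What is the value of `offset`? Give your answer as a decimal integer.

2292219776

`offset` follows `reserved` (1 B), `duration_ms` (4 B), so it starts at offset 1 + 4 = 5 and occupies 4 bytes.
Bytes at offsets 5..8: 80 7F A0 88.
Little-endian: lowest address holds the least-significant byte.
Reassemble most-significant byte first: 88 A0 7F 80 → 0x88A07F80.
0x88A07F80 = 2292219776.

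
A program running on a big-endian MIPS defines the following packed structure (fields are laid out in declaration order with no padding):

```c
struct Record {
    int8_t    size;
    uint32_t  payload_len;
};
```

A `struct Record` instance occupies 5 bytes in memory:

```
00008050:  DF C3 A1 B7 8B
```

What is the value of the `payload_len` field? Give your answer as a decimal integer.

`payload_len` follows `size` (1 byte), so it starts at byte offset 1 and occupies 4 bytes.
Bytes at offsets 1..4: C3 A1 B7 8B.
Big-endian: lowest address holds the most-significant byte.
The bytes are already most-significant first: 0xC3A1B78B.
0xC3A1B78B = 3282155403.

3282155403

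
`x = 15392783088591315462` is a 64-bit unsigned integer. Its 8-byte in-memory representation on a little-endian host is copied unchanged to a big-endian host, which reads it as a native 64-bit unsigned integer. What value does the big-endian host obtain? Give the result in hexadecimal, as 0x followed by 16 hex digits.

15392783088591315462 in 64-bit hexadecimal is 0xD59E26AA24202206.
Stored little-endian, the bytes at ascending addresses are 06 22 20 24 AA 26 9E D5.
Read back as big-endian, the last byte is least significant, giving 0x06222024AA269ED5.

0x06222024AA269ED5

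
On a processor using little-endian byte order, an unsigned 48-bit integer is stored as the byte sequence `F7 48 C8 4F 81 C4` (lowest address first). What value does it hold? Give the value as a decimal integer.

Little-endian: lowest address holds the least-significant byte.
Reassemble most-significant byte first: C4 81 4F C8 48 F7 → 0xC4814FC848F7.
0xC4814FC848F7 = 216059668351223.

216059668351223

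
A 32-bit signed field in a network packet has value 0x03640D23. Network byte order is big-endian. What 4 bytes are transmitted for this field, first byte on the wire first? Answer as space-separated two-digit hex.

03 64 0D 23

Split into bytes (most-significant first): 03 64 0D 23.
In big-endian order the high byte comes first in memory.
So the memory order matches the most-significant-first order: 03 64 0D 23.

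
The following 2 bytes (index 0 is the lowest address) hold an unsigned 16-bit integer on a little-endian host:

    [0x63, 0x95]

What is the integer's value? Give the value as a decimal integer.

38243

Little-endian: lowest address holds the least-significant byte.
Reassemble most-significant byte first: 95 63 → 0x9563.
0x9563 = 38243.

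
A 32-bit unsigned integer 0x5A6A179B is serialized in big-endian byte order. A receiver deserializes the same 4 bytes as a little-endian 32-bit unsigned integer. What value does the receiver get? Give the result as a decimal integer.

2602003034

Stored big-endian, the bytes at ascending addresses are 5A 6A 17 9B.
Read back as little-endian, the first byte is least significant, giving 0x9B176A5A.
0x9B176A5A = 2602003034.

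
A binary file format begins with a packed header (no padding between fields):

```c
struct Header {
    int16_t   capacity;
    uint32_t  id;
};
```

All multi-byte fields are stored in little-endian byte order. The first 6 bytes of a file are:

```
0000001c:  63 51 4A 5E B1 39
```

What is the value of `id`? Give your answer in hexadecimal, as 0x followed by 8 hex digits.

0x39B15E4A

`id` follows `capacity` (2 bytes), so it starts at byte offset 2 and occupies 4 bytes.
Bytes at offsets 2..5: 4A 5E B1 39.
Little-endian stores the least-significant byte at the lowest address.
Reassemble most-significant byte first: 39 B1 5E 4A → 0x39B15E4A.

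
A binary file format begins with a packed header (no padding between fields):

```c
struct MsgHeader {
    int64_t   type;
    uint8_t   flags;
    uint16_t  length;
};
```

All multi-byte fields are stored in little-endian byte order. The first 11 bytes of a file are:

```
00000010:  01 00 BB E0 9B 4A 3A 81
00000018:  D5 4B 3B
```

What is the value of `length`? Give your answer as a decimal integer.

`length` follows `type` (8 B), `flags` (1 B), so it starts at offset 8 + 1 = 9 and occupies 2 bytes.
Bytes at offsets 9..10: 4B 3B.
Little-endian: lowest address holds the least-significant byte.
Reassemble most-significant byte first: 3B 4B → 0x3B4B.
0x3B4B = 15179.

15179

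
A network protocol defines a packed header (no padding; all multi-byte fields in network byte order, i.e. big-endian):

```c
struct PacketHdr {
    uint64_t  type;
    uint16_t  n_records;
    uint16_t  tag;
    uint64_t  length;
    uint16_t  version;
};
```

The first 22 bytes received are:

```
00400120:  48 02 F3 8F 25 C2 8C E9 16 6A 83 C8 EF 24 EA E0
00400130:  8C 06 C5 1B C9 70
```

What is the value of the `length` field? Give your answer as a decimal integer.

`length` follows `type` (8 B), `n_records` (2 B), `tag` (2 B), so it starts at offset 8 + 2 + 2 = 12 and occupies 8 bytes.
Bytes at offsets 12..19: EF 24 EA E0 8C 06 C5 1B.
In big-endian order the high byte comes first in memory.
The bytes are already most-significant first: 0xEF24EAE08C06C51B.
0xEF24EAE08C06C51B = 17232156324369188123.

17232156324369188123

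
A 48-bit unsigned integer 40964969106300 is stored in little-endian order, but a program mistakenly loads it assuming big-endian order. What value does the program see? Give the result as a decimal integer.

136938302882085

40964969106300 in 48-bit hexadecimal is 0x2541E66E8B7C.
Stored little-endian, the bytes at ascending addresses are 7C 8B 6E E6 41 25.
Read back as big-endian, the last byte is least significant, giving 0x7C8B6EE64125.
0x7C8B6EE64125 = 136938302882085.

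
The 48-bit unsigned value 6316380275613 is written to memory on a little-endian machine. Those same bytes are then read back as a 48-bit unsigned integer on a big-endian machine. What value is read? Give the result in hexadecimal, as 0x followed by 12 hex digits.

0x9D439AA5BE05

6316380275613 in 48-bit hexadecimal is 0x05BEA59A439D.
Stored little-endian, the bytes at ascending addresses are 9D 43 9A A5 BE 05.
Read back as big-endian, the last byte is least significant, giving 0x9D439AA5BE05.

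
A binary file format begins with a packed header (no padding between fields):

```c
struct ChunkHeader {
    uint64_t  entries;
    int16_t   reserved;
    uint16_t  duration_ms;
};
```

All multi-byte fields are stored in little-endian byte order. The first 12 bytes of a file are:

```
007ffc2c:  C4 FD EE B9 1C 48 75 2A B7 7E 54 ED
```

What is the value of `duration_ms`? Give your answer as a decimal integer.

60756

`duration_ms` follows `entries` (8 B), `reserved` (2 B), so it starts at offset 8 + 2 = 10 and occupies 2 bytes.
Bytes at offsets 10..11: 54 ED.
Little-endian stores the least-significant byte at the lowest address.
Reassemble most-significant byte first: ED 54 → 0xED54.
0xED54 = 60756.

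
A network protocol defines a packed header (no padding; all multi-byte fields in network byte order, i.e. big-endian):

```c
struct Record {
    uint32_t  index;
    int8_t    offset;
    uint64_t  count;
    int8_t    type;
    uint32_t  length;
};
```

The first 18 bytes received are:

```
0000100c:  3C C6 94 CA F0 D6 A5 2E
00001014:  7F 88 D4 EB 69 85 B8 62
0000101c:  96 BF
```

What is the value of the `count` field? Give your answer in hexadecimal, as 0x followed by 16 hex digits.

0xD6A52E7F88D4EB69

`count` follows `index` (4 B), `offset` (1 B), so it starts at offset 4 + 1 = 5 and occupies 8 bytes.
Bytes at offsets 5..12: D6 A5 2E 7F 88 D4 EB 69.
In big-endian order the high byte comes first in memory.
The bytes are already most-significant first: 0xD6A52E7F88D4EB69.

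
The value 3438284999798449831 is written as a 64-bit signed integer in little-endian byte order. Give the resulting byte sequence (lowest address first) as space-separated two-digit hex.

A7 66 8A 91 FD 3D B7 2F

3438284999798449831 in hexadecimal, padded to 64 bits, is 0x2FB73DFD918A66A7.
Split into bytes (most-significant first): 2F B7 3D FD 91 8A 66 A7.
Little-endian: lowest address holds the least-significant byte.
So at ascending addresses the bytes are A7 66 8A 91 FD 3D B7 2F.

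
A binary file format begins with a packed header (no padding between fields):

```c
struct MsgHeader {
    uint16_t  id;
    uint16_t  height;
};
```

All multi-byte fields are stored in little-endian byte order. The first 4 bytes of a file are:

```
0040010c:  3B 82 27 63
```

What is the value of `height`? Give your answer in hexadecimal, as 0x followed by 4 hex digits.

`height` follows `id` (2 bytes), so it starts at byte offset 2 and occupies 2 bytes.
Bytes at offsets 2..3: 27 63.
In little-endian order the low byte comes first in memory.
Reassemble most-significant byte first: 63 27 → 0x6327.

0x6327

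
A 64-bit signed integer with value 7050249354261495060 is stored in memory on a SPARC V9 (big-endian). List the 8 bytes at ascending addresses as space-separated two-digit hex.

61 D7 84 6F 12 AE FD 14

7050249354261495060 in hexadecimal, padded to 64 bits, is 0x61D7846F12AEFD14.
Split into bytes (most-significant first): 61 D7 84 6F 12 AE FD 14.
Big-endian stores the most-significant byte at the lowest address.
So the memory order matches the most-significant-first order: 61 D7 84 6F 12 AE FD 14.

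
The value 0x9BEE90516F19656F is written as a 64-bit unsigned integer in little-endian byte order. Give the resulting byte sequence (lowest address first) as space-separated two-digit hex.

6F 65 19 6F 51 90 EE 9B

Split into bytes (most-significant first): 9B EE 90 51 6F 19 65 6F.
Little-endian: lowest address holds the least-significant byte.
So at ascending addresses the bytes are 6F 65 19 6F 51 90 EE 9B.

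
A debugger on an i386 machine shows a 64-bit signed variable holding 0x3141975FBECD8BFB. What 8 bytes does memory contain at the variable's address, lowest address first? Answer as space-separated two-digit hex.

Split into bytes (most-significant first): 31 41 97 5F BE CD 8B FB.
Little-endian: lowest address holds the least-significant byte.
So at ascending addresses the bytes are FB 8B CD BE 5F 97 41 31.

FB 8B CD BE 5F 97 41 31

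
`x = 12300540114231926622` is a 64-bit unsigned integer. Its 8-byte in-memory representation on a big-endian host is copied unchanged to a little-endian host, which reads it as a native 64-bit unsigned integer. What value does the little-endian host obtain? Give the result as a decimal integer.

6818234426322629802

12300540114231926622 in 64-bit hexadecimal is 0xAAB44C10163C9F5E.
Stored big-endian, the bytes at ascending addresses are AA B4 4C 10 16 3C 9F 5E.
Read back as little-endian, the first byte is least significant, giving 0x5E9F3C16104CB4AA.
0x5E9F3C16104CB4AA = 6818234426322629802.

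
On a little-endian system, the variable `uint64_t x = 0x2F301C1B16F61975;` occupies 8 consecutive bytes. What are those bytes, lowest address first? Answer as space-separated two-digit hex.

75 19 F6 16 1B 1C 30 2F

Split into bytes (most-significant first): 2F 30 1C 1B 16 F6 19 75.
In little-endian order the low byte comes first in memory.
So at ascending addresses the bytes are 75 19 F6 16 1B 1C 30 2F.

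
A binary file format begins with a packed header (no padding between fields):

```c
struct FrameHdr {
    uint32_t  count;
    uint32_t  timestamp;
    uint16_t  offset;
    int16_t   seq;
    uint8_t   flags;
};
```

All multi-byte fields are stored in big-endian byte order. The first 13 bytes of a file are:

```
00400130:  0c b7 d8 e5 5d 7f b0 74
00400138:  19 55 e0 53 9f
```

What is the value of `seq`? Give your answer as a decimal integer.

-8109

`seq` follows `count` (4 B), `timestamp` (4 B), `offset` (2 B), so it starts at offset 4 + 4 + 2 = 10 and occupies 2 bytes.
Bytes at offsets 10..11: E0 53.
Big-endian stores the most-significant byte at the lowest address.
The bytes are already most-significant first: 0xE053.
Top bit is set, so as a signed 16-bit value this is 0xE053 − 2^16 = -8109.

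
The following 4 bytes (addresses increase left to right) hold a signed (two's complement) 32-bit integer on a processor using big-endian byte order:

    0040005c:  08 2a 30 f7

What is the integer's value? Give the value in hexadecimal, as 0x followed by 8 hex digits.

In big-endian order the high byte comes first in memory.
The bytes are already most-significant first: 0x082A30F7.

0x082A30F7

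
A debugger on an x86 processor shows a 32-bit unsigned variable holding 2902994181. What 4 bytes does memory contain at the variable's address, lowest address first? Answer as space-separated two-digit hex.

2902994181 in hexadecimal, padded to 32 bits, is 0xAD082D05.
Split into bytes (most-significant first): AD 08 2D 05.
Little-endian stores the least-significant byte at the lowest address.
So at ascending addresses the bytes are 05 2D 08 AD.

05 2D 08 AD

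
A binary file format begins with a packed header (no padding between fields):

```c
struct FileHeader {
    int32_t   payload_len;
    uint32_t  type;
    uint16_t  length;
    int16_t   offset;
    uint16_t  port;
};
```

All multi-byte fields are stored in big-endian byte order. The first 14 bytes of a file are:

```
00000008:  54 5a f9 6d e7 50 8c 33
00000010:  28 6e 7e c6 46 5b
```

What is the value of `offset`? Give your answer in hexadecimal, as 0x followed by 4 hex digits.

0x7EC6

`offset` follows `payload_len` (4 B), `type` (4 B), `length` (2 B), so it starts at offset 4 + 4 + 2 = 10 and occupies 2 bytes.
Bytes at offsets 10..11: 7E C6.
Big-endian stores the most-significant byte at the lowest address.
The bytes are already most-significant first: 0x7EC6.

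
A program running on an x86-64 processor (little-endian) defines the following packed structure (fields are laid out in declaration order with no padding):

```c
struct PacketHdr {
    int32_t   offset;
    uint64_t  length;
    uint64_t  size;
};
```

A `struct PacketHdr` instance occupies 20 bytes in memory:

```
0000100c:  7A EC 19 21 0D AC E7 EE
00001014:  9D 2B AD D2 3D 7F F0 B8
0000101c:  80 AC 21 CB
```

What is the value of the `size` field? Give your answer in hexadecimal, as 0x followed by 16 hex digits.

0xCB21AC80B8F07F3D

`size` follows `offset` (4 B), `length` (8 B), so it starts at offset 4 + 8 = 12 and occupies 8 bytes.
Bytes at offsets 12..19: 3D 7F F0 B8 80 AC 21 CB.
Little-endian: lowest address holds the least-significant byte.
Reassemble most-significant byte first: CB 21 AC 80 B8 F0 7F 3D → 0xCB21AC80B8F07F3D.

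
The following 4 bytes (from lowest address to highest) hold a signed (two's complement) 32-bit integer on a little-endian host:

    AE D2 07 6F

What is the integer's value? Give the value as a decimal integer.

Little-endian: lowest address holds the least-significant byte.
Reassemble most-significant byte first: 6F 07 D2 AE → 0x6F07D2AE.
0x6F07D2AE = 1862783662.

1862783662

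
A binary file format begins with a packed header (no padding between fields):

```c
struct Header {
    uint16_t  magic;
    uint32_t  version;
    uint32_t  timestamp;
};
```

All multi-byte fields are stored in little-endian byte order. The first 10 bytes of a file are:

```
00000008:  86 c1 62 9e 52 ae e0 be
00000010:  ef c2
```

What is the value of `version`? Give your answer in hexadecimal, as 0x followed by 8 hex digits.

0xAE529E62

`version` follows `magic` (2 bytes), so it starts at byte offset 2 and occupies 4 bytes.
Bytes at offsets 2..5: 62 9E 52 AE.
Little-endian stores the least-significant byte at the lowest address.
Reassemble most-significant byte first: AE 52 9E 62 → 0xAE529E62.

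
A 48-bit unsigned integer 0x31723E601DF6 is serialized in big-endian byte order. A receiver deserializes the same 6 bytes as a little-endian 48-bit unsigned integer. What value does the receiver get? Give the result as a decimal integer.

270606029189681

Stored big-endian, the bytes at ascending addresses are 31 72 3E 60 1D F6.
Read back as little-endian, the first byte is least significant, giving 0xF61D603E7231.
0xF61D603E7231 = 270606029189681.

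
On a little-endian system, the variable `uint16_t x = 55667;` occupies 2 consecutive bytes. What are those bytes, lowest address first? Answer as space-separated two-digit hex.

55667 in hexadecimal, padded to 16 bits, is 0xD973.
Split into bytes (most-significant first): D9 73.
Little-endian: lowest address holds the least-significant byte.
So at ascending addresses the bytes are 73 D9.

73 D9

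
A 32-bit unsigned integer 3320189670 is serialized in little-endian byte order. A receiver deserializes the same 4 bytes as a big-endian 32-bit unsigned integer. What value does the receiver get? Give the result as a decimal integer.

3859998405

3320189670 in 32-bit hexadecimal is 0xC5E612E6.
Stored little-endian, the bytes at ascending addresses are E6 12 E6 C5.
Read back as big-endian, the last byte is least significant, giving 0xE612E6C5.
0xE612E6C5 = 3859998405.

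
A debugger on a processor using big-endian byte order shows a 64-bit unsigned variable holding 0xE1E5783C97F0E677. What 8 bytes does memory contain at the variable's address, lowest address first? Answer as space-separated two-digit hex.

E1 E5 78 3C 97 F0 E6 77

Split into bytes (most-significant first): E1 E5 78 3C 97 F0 E6 77.
In big-endian order the high byte comes first in memory.
So the memory order matches the most-significant-first order: E1 E5 78 3C 97 F0 E6 77.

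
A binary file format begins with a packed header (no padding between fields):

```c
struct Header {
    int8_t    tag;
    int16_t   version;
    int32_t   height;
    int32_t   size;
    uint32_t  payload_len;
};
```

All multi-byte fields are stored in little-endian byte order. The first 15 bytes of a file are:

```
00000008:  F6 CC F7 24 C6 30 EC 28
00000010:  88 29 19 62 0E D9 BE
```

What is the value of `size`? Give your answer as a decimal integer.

422152232

`size` follows `tag` (1 B), `version` (2 B), `height` (4 B), so it starts at offset 1 + 2 + 4 = 7 and occupies 4 bytes.
Bytes at offsets 7..10: 28 88 29 19.
In little-endian order the low byte comes first in memory.
Reassemble most-significant byte first: 19 29 88 28 → 0x19298828.
0x19298828 = 422152232.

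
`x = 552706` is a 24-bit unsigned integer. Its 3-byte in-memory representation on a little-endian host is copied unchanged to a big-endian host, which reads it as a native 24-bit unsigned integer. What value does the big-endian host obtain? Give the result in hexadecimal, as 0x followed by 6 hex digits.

552706 in 24-bit hexadecimal is 0x086F02.
Stored little-endian, the bytes at ascending addresses are 02 6F 08.
Read back as big-endian, the last byte is least significant, giving 0x026F08.

0x026F08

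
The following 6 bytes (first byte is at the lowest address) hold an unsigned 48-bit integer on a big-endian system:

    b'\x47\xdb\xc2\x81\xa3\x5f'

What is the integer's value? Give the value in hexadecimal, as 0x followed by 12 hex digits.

0x47DBC281A35F

Big-endian stores the most-significant byte at the lowest address.
The bytes are already most-significant first: 0x47DBC281A35F.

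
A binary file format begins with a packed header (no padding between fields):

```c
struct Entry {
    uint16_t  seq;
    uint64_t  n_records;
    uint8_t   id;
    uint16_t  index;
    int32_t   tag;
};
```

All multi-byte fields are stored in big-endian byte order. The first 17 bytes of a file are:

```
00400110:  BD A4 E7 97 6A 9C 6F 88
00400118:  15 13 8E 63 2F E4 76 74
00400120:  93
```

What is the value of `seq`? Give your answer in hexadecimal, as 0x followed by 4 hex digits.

`seq` is the first field, at byte offset 0, occupying 2 bytes.
Bytes at offsets 0..1: BD A4.
Big-endian: lowest address holds the most-significant byte.
The bytes are already most-significant first: 0xBDA4.

0xBDA4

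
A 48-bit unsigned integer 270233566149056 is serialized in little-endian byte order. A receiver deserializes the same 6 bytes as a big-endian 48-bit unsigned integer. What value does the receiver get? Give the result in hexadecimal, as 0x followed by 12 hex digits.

0xC079B7A7C6F5

270233566149056 in 48-bit hexadecimal is 0xF5C6A7B779C0.
Stored little-endian, the bytes at ascending addresses are C0 79 B7 A7 C6 F5.
Read back as big-endian, the last byte is least significant, giving 0xC079B7A7C6F5.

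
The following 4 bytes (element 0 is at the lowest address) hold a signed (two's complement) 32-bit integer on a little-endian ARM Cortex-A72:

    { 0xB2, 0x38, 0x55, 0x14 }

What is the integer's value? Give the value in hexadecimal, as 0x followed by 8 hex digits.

0x145538B2

Little-endian: lowest address holds the least-significant byte.
Reassemble most-significant byte first: 14 55 38 B2 → 0x145538B2.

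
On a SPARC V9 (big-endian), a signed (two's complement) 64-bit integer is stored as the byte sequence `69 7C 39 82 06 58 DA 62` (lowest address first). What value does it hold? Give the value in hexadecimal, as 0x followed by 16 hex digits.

Big-endian: lowest address holds the most-significant byte.
The bytes are already most-significant first: 0x697C39820658DA62.

0x697C39820658DA62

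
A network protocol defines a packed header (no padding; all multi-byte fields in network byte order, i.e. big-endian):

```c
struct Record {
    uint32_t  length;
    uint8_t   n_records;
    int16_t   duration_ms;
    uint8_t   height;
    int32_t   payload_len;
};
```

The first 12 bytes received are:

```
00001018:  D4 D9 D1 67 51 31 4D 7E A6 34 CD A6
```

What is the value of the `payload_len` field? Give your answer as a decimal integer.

-1506488922

`payload_len` follows `length` (4 B), `n_records` (1 B), `duration_ms` (2 B), `height` (1 B), so it starts at offset 4 + 1 + 2 + 1 = 8 and occupies 4 bytes.
Bytes at offsets 8..11: A6 34 CD A6.
In big-endian order the high byte comes first in memory.
The bytes are already most-significant first: 0xA634CDA6.
Top bit is set, so as a signed 32-bit value this is 0xA634CDA6 − 2^32 = -1506488922.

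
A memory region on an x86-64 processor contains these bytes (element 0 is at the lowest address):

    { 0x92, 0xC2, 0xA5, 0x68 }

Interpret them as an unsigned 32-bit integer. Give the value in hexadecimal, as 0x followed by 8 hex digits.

In little-endian order the low byte comes first in memory.
Reassemble most-significant byte first: 68 A5 C2 92 → 0x68A5C292.

0x68A5C292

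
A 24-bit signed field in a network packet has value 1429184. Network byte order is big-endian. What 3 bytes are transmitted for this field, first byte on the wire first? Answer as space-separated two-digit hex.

1429184 in hexadecimal, padded to 24 bits, is 0x15CEC0.
Split into bytes (most-significant first): 15 CE C0.
In big-endian order the high byte comes first in memory.
So the memory order matches the most-significant-first order: 15 CE C0.

15 CE C0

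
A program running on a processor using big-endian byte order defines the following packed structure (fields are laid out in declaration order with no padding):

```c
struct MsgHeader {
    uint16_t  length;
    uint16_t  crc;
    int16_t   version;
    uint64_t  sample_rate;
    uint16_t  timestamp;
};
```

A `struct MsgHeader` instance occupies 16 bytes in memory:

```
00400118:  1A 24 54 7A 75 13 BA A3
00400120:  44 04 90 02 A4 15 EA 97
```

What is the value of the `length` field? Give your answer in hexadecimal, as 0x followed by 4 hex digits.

`length` is the first field, at byte offset 0, occupying 2 bytes.
Bytes at offsets 0..1: 1A 24.
In big-endian order the high byte comes first in memory.
The bytes are already most-significant first: 0x1A24.

0x1A24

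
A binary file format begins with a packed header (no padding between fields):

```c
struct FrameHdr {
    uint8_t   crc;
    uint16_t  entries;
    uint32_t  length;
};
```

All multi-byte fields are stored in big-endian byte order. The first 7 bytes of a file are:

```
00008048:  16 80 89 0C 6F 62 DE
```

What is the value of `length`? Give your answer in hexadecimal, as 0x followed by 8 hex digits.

0x0C6F62DE

`length` follows `crc` (1 B), `entries` (2 B), so it starts at offset 1 + 2 = 3 and occupies 4 bytes.
Bytes at offsets 3..6: 0C 6F 62 DE.
Big-endian: lowest address holds the most-significant byte.
The bytes are already most-significant first: 0x0C6F62DE.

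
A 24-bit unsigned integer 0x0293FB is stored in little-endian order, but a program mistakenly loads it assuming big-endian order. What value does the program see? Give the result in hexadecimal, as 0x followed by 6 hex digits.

0xFB9302

Stored little-endian, the bytes at ascending addresses are FB 93 02.
Read back as big-endian, the last byte is least significant, giving 0xFB9302.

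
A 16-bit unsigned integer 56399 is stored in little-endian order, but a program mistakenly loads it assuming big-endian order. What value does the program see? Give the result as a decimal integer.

56399 in 16-bit hexadecimal is 0xDC4F.
Stored little-endian, the bytes at ascending addresses are 4F DC.
Read back as big-endian, the last byte is least significant, giving 0x4FDC.
0x4FDC = 20444.

20444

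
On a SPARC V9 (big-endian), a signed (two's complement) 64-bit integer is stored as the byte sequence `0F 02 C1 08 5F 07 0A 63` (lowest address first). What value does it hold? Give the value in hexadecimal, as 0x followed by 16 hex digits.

0x0F02C1085F070A63

In big-endian order the high byte comes first in memory.
The bytes are already most-significant first: 0x0F02C1085F070A63.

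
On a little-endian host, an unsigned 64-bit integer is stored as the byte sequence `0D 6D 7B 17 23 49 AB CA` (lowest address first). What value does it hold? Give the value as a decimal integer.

14603846631745613069

Little-endian: lowest address holds the least-significant byte.
Reassemble most-significant byte first: CA AB 49 23 17 7B 6D 0D → 0xCAAB4923177B6D0D.
0xCAAB4923177B6D0D = 14603846631745613069.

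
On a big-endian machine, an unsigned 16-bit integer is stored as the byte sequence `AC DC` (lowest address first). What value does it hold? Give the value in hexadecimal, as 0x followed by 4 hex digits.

Big-endian: lowest address holds the most-significant byte.
The bytes are already most-significant first: 0xACDC.

0xACDC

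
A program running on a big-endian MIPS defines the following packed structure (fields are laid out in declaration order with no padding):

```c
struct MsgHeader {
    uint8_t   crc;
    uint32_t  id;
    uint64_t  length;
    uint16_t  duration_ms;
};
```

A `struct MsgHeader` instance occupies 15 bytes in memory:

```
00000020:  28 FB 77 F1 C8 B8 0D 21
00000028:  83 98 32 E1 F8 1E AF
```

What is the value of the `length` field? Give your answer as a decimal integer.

13262293326753882616

`length` follows `crc` (1 B), `id` (4 B), so it starts at offset 1 + 4 = 5 and occupies 8 bytes.
Bytes at offsets 5..12: B8 0D 21 83 98 32 E1 F8.
In big-endian order the high byte comes first in memory.
The bytes are already most-significant first: 0xB80D21839832E1F8.
0xB80D21839832E1F8 = 13262293326753882616.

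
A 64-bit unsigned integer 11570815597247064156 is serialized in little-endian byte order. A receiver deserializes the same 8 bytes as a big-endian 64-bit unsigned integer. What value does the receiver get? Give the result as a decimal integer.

6694729606987748256

11570815597247064156 in 64-bit hexadecimal is 0xA093CB7B1B75E85C.
Stored little-endian, the bytes at ascending addresses are 5C E8 75 1B 7B CB 93 A0.
Read back as big-endian, the last byte is least significant, giving 0x5CE8751B7BCB93A0.
0x5CE8751B7BCB93A0 = 6694729606987748256.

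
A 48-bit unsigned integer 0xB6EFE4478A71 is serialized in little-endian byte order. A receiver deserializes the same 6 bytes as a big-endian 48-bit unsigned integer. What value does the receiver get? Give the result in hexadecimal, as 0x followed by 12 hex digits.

0x718A47E4EFB6

Stored little-endian, the bytes at ascending addresses are 71 8A 47 E4 EF B6.
Read back as big-endian, the last byte is least significant, giving 0x718A47E4EFB6.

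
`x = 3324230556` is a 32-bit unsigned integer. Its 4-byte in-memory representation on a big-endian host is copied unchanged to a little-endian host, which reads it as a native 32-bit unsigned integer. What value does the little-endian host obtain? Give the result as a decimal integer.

2629510086

3324230556 in 32-bit hexadecimal is 0xC623BB9C.
Stored big-endian, the bytes at ascending addresses are C6 23 BB 9C.
Read back as little-endian, the first byte is least significant, giving 0x9CBB23C6.
0x9CBB23C6 = 2629510086.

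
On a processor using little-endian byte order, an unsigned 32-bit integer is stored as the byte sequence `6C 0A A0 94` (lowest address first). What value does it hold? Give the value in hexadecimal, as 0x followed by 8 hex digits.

Little-endian: lowest address holds the least-significant byte.
Reassemble most-significant byte first: 94 A0 0A 6C → 0x94A00A6C.

0x94A00A6C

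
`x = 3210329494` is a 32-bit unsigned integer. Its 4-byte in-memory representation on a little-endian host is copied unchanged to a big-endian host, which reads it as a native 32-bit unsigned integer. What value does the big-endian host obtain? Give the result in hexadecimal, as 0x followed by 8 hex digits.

3210329494 in 32-bit hexadecimal is 0xBF59BD96.
Stored little-endian, the bytes at ascending addresses are 96 BD 59 BF.
Read back as big-endian, the last byte is least significant, giving 0x96BD59BF.

0x96BD59BF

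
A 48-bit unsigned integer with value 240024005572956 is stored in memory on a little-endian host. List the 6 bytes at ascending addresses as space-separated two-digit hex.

240024005572956 in hexadecimal, padded to 48 bits, is 0xDA4CF196F95C.
Split into bytes (most-significant first): DA 4C F1 96 F9 5C.
Little-endian: lowest address holds the least-significant byte.
So at ascending addresses the bytes are 5C F9 96 F1 4C DA.

5C F9 96 F1 4C DA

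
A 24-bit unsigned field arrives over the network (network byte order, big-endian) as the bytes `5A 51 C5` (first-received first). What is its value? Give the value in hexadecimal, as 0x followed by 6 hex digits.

0x5A51C5

Big-endian: lowest address holds the most-significant byte.
The bytes are already most-significant first: 0x5A51C5.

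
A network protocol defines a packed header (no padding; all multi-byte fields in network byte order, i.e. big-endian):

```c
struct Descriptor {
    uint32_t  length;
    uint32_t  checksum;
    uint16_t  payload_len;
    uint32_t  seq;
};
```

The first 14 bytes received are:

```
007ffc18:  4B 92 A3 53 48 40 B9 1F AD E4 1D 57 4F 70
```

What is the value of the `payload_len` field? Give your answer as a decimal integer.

`payload_len` follows `length` (4 B), `checksum` (4 B), so it starts at offset 4 + 4 = 8 and occupies 2 bytes.
Bytes at offsets 8..9: AD E4.
Big-endian stores the most-significant byte at the lowest address.
The bytes are already most-significant first: 0xADE4.
0xADE4 = 44516.

44516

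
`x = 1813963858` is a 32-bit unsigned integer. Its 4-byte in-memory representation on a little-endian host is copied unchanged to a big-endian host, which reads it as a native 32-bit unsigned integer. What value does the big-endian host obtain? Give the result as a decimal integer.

1813963858 in 32-bit hexadecimal is 0x6C1EE452.
Stored little-endian, the bytes at ascending addresses are 52 E4 1E 6C.
Read back as big-endian, the last byte is least significant, giving 0x52E41E6C.
0x52E41E6C = 1390681708.

1390681708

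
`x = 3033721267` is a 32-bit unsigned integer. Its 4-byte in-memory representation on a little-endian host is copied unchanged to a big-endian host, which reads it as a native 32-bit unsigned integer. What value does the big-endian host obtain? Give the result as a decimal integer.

3018445492

3033721267 in 32-bit hexadecimal is 0xB4D2E9B3.
Stored little-endian, the bytes at ascending addresses are B3 E9 D2 B4.
Read back as big-endian, the last byte is least significant, giving 0xB3E9D2B4.
0xB3E9D2B4 = 3018445492.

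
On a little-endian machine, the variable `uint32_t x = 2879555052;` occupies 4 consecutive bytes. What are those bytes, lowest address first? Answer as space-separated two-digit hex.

2879555052 in hexadecimal, padded to 32 bits, is 0xABA285EC.
Split into bytes (most-significant first): AB A2 85 EC.
In little-endian order the low byte comes first in memory.
So at ascending addresses the bytes are EC 85 A2 AB.

EC 85 A2 AB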